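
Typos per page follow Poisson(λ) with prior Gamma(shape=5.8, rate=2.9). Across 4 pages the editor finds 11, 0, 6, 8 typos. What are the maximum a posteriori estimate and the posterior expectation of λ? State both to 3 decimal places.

Σ counts = 25. Posterior: Gamma(shape = 5.8+25 = 30.8, rate = 2.9+4 = 6.9).
Mode = (α−1)/β = 29.8/6.9 = 4.319.
Mean = α/β = 30.8/6.9 = 4.464.
The posterior is right-skewed, so the mean exceeds the mode.

MAP: 4.319. Posterior mean: 4.464.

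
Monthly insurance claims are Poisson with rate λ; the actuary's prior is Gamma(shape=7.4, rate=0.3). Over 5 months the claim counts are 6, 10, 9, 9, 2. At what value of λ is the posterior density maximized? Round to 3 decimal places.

8.000

Σ counts = 36. Posterior: Gamma(shape = 7.4+36 = 43.4, rate = 0.3+5 = 5.3).
Mode = (α−1)/β = 42.4/5.3 = 8.000.
Mean = α/β = 43.4/5.3 = 8.189.
This is the posterior mode — the MAP estimate.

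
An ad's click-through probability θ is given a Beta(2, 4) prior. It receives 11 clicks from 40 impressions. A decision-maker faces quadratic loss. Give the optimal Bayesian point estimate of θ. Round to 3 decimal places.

0.283

Posterior: Beta(2+11, 4+29) = Beta(13, 33).
Mode = (13−1)/(13+33−2) = 12/44 = 0.273.
Mean = 13/(13+33) = 13/46 = 0.283.
Quadratic loss ⇒ the optimal estimator is the posterior mean.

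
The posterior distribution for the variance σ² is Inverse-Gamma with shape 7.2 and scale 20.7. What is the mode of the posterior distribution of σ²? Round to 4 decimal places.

Mode = β/(α+1) = 20.7/8.2 = 2.5244.
Mean = β/(α−1) = 20.7/6.2 = 3.3387.
This is the posterior mode — the MAP estimate.

2.5244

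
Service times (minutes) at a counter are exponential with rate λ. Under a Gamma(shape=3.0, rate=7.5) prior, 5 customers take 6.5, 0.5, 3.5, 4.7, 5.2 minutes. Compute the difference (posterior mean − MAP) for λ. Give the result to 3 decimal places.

0.036

Σ times = 20.4. Posterior: Gamma(shape = 3.0+5 = 8.0, rate = 7.5+20.4 = 27.9).
Mode = (α−1)/β = 7.0/27.9 = 0.251.
Mean = α/β = 8.0/27.9 = 0.287.
Difference = 0.287 − 0.251 = 0.036.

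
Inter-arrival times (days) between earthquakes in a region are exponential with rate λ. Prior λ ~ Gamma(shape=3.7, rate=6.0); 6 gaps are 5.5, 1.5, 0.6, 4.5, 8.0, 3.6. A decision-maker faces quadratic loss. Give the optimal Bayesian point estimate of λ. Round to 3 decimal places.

0.327

Σ times = 23.7. Posterior: Gamma(shape = 3.7+6 = 9.7, rate = 6.0+23.7 = 29.7).
Mode = (α−1)/β = 8.7/29.7 = 0.293.
Mean = α/β = 9.7/29.7 = 0.327.
Quadratic loss ⇒ the optimal estimator is the posterior mean.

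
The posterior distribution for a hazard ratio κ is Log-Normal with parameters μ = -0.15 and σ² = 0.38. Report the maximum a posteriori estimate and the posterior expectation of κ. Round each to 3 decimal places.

MAP = 0.589, posterior mean = 1.041

Mode = exp(μ − σ²) = exp(-0.53) = 0.589.
Mean = exp(μ + σ²/2) = exp(0.040) = 1.041.
The mean is pulled above the mode by the posterior's right skew.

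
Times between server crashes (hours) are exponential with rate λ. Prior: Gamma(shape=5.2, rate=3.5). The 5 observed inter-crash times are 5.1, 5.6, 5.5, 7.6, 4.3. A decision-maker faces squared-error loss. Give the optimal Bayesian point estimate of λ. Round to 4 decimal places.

0.3228

Σ times = 28.1. Posterior: Gamma(shape = 5.2+5 = 10.2, rate = 3.5+28.1 = 31.6).
Mode = (α−1)/β = 9.2/31.6 = 0.2911.
Mean = α/β = 10.2/31.6 = 0.3228.
Squared-error loss ⇒ the optimal estimator is the posterior mean.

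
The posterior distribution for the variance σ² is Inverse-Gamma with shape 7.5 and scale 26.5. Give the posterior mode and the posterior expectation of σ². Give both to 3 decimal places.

Mode = β/(α+1) = 26.5/8.5 = 3.118.
Mean = β/(α−1) = 26.5/6.5 = 4.077.
The posterior is right-skewed, so the mean exceeds the mode.

posterior mode = 3.118, posterior expectation = 4.077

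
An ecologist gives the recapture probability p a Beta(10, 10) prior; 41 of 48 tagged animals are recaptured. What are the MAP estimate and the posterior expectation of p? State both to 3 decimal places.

Posterior: Beta(10+41, 10+7) = Beta(51, 17).
Mode = (51−1)/(51+17−2) = 50/66 = 0.758.
Mean = 51/(51+17) = 51/68 = 0.750.

p_MAP = 0.758, E[p|data] = 0.750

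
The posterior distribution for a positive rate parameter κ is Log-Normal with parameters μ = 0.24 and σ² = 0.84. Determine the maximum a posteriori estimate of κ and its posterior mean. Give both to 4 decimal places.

MAP = 0.5488, posterior mean = 1.9348

Mode = exp(μ − σ²) = exp(-0.60) = 0.5488.
Mean = exp(μ + σ²/2) = exp(0.660) = 1.9348.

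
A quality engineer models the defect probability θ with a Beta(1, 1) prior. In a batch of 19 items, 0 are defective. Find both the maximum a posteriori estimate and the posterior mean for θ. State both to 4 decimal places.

Posterior: Beta(1+0, 1+19) = Beta(1, 20).
Since α = 1 ≤ 1 and β > 1, the Beta density is monotone decreasing on [0,1]; the mode is at 0.
Mean = 1/(1+20) = 0.0476.
Right-skewed posterior ⇒ mode < mean.

θ_MAP = 0.0000, E[θ|data] = 0.0476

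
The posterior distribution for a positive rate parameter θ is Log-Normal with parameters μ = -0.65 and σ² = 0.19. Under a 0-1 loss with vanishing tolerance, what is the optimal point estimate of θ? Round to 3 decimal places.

Mode = exp(μ − σ²) = exp(-0.84) = 0.432.
Mean = exp(μ + σ²/2) = exp(-0.555) = 0.574.
This is the posterior mode — the MAP estimate.

0.432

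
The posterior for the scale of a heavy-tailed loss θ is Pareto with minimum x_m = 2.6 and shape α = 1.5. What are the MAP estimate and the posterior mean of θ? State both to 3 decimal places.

The Pareto density is strictly decreasing on [x_m, ∞), so the mode is x_m = 2.600.
Mean = α·x_m/(α−1) = 1.5·2.6/0.5 = 7.800.

MAP estimate = 2.600, posterior mean = 7.800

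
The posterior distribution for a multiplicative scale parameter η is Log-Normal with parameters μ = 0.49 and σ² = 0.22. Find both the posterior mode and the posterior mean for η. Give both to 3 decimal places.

Mode = exp(μ − σ²) = exp(0.27) = 1.310.
Mean = exp(μ + σ²/2) = exp(0.600) = 1.822.
Right-skewed posterior ⇒ mode < mean.

posterior mode = 1.310, posterior mean = 1.822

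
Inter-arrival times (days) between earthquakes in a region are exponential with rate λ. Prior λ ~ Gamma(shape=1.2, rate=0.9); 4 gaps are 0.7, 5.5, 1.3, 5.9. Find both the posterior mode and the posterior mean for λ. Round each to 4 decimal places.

Σ times = 13.4. Posterior: Gamma(shape = 1.2+4 = 5.2, rate = 0.9+13.4 = 14.3).
Mode = (α−1)/β = 4.2/14.3 = 0.2937.
Mean = α/β = 5.2/14.3 = 0.3636.

λ_MAP = 0.2937, E[λ|data] = 0.3636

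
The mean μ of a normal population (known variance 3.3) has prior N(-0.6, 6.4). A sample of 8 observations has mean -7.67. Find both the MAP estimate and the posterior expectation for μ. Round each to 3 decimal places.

MAP = -7.242, posterior mean = -7.242

Posterior for μ is Normal. Precision-weighted mean: (1/6.4·-0.6 + 8/3.3·-7.67) / (1/6.4 + 8/3.3) = -7.242.
A Normal posterior is symmetric, so mode = mean.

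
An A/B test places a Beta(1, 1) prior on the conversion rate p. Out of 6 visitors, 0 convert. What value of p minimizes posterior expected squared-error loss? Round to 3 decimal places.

Posterior: Beta(1+0, 1+6) = Beta(1, 7).
Since α = 1 ≤ 1 and β > 1, the Beta density is monotone decreasing on [0,1]; the mode is at 0.
Mean = 1/(1+7) = 0.125.
Squared-error loss ⇒ the optimal estimator is the posterior mean.

0.125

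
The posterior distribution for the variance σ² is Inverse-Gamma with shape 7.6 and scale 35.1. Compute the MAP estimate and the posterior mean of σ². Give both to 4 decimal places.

Mode = β/(α+1) = 35.1/8.6 = 4.0814.
Mean = β/(α−1) = 35.1/6.6 = 5.3182.
The mean is pulled above the mode by the posterior's right skew.

MAP = 4.0814, posterior mean = 5.3182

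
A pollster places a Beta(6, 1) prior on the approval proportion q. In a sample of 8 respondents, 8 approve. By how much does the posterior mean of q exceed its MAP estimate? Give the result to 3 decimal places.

Posterior: Beta(6+8, 1+0) = Beta(14, 1).
Since β = 1 ≤ 1 and α > 1, the Beta density is monotone increasing on [0,1]; the mode is at 1.
Mean = 14/(14+1) = 0.933.
Difference = 0.933 − 1.000 = -0.067.
The posterior is left-skewed, so the mode exceeds the mean.

-0.067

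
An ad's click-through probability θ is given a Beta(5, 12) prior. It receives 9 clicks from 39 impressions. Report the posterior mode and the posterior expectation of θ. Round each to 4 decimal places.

Posterior: Beta(5+9, 12+30) = Beta(14, 42).
Mode = (14−1)/(14+42−2) = 13/54 = 0.2407.
Mean = 14/(14+42) = 14/56 = 0.2500.
The mean is pulled above the mode by the posterior's right skew.

MAP: 0.2407. Posterior mean: 0.2500.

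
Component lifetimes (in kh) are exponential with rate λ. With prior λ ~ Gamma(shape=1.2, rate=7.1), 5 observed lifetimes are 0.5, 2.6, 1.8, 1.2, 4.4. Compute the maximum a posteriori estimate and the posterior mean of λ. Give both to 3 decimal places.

Σ times = 10.5. Posterior: Gamma(shape = 1.2+5 = 6.2, rate = 7.1+10.5 = 17.6).
Mode = (α−1)/β = 5.2/17.6 = 0.295.
Mean = α/β = 6.2/17.6 = 0.352.
Right-skewed posterior ⇒ mode < mean.

MAP: 0.295. Posterior mean: 0.352.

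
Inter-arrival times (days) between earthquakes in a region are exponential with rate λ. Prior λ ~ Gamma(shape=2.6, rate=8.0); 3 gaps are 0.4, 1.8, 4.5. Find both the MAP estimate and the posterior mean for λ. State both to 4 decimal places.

MAP estimate = 0.3129, posterior mean = 0.3810

Σ times = 6.7. Posterior: Gamma(shape = 2.6+3 = 5.6, rate = 8.0+6.7 = 14.7).
Mode = (α−1)/β = 4.6/14.7 = 0.3129.
Mean = α/β = 5.6/14.7 = 0.3810.
Mean > mode: the posterior has a right tail.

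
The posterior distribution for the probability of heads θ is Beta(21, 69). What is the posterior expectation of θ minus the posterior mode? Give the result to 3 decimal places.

Mode = (21−1)/(21+69−2) = 20/88 = 0.227.
Mean = 21/(21+69) = 21/90 = 0.233.
Difference = 0.233 − 0.227 = 0.006.

0.006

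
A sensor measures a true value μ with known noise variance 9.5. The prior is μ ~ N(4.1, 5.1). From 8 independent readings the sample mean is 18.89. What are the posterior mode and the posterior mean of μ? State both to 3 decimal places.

Posterior for μ is Normal. Precision-weighted mean: (1/5.1·4.1 + 8/9.5·18.89) / (1/5.1 + 8/9.5) = 16.097.
A Normal posterior is symmetric, so mode = mean.

MAP = 16.097; posterior mean = 16.097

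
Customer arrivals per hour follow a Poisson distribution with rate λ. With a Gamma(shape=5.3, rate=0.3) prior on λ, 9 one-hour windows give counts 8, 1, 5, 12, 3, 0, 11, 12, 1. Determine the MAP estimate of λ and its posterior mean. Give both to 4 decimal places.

Σ counts = 53. Posterior: Gamma(shape = 5.3+53 = 58.3, rate = 0.3+9 = 9.3).
Mode = (α−1)/β = 57.3/9.3 = 6.1613.
Mean = α/β = 58.3/9.3 = 6.2688.

MAP: 6.1613. Posterior mean: 6.2688.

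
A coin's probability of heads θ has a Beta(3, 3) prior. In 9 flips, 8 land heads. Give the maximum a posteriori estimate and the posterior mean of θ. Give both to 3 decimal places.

θ_MAP = 0.769, E[θ|data] = 0.733

Posterior: Beta(3+8, 3+1) = Beta(11, 4).
Mode = (11−1)/(11+4−2) = 10/13 = 0.769.
Mean = 11/(11+4) = 11/15 = 0.733.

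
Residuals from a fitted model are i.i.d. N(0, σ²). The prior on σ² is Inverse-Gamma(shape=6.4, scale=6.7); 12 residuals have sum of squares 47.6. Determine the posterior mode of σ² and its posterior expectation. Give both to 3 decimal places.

Posterior: Inverse-Gamma(shape = 6.4+12/2 = 12.4, scale = 6.7+47.6/2 = 30.5).
Mode = β/(α+1) = 30.5/13.4 = 2.276.
Mean = β/(α−1) = 30.5/11.4 = 2.675.
Right-skewed posterior ⇒ mode < mean.

MAP = 2.276, posterior mean = 2.675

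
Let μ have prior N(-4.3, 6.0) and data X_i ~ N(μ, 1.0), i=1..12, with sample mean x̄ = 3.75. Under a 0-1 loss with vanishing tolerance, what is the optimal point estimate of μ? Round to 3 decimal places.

Posterior for μ is Normal. Precision-weighted mean: (1/6.0·-4.3 + 12/1.0·3.75) / (1/6.0 + 12/1.0) = 3.640.
A Normal posterior is symmetric, so mode = mean.
This is the posterior mode — the MAP estimate.

3.640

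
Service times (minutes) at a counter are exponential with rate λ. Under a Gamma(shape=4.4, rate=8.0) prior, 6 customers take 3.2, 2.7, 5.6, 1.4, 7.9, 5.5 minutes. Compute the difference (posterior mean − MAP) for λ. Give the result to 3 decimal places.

Σ times = 26.3. Posterior: Gamma(shape = 4.4+6 = 10.4, rate = 8.0+26.3 = 34.3).
Mode = (α−1)/β = 9.4/34.3 = 0.274.
Mean = α/β = 10.4/34.3 = 0.303.
Difference = 0.303 − 0.274 = 0.029.

0.029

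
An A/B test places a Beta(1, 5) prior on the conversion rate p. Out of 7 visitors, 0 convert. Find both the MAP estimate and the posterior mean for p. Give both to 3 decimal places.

Posterior: Beta(1+0, 5+7) = Beta(1, 12).
Since α = 1 ≤ 1 and β > 1, the Beta density is monotone decreasing on [0,1]; the mode is at 0.
Mean = 1/(1+12) = 0.077.
Right-skewed posterior ⇒ mode < mean.

MAP = 0.000, posterior mean = 0.077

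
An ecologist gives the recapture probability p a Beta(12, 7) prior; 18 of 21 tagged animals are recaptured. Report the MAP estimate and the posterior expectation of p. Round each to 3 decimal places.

Posterior: Beta(12+18, 7+3) = Beta(30, 10).
Mode = (30−1)/(30+10−2) = 29/38 = 0.763.
Mean = 30/(30+10) = 30/40 = 0.750.

MAP estimate = 0.763, posterior expectation = 0.750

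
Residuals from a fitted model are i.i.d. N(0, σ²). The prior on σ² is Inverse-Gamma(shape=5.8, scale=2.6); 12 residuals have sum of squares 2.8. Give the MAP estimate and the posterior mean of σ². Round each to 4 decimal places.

Posterior: Inverse-Gamma(shape = 5.8+12/2 = 11.8, scale = 2.6+2.8/2 = 4.0).
Mode = β/(α+1) = 4.0/12.8 = 0.3125.
Mean = β/(α−1) = 4.0/10.8 = 0.3704.
Right-skewed posterior ⇒ mode < mean.

MAP = 0.3125; posterior mean = 0.3704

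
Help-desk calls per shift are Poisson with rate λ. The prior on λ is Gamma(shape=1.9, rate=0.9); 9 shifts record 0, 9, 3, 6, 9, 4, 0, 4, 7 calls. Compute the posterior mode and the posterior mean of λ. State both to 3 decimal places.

MAP: 4.333. Posterior mean: 4.434.

Σ counts = 42. Posterior: Gamma(shape = 1.9+42 = 43.9, rate = 0.9+9 = 9.9).
Mode = (α−1)/β = 42.9/9.9 = 4.333.
Mean = α/β = 43.9/9.9 = 4.434.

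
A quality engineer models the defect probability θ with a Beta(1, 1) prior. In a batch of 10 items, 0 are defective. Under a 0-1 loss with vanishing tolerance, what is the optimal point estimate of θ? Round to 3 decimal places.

0.000

Posterior: Beta(1+0, 1+10) = Beta(1, 11).
Since α = 1 ≤ 1 and β > 1, the Beta density is monotone decreasing on [0,1]; the mode is at 0.
Mean = 1/(1+11) = 0.083.
This is the posterior mode — the MAP estimate.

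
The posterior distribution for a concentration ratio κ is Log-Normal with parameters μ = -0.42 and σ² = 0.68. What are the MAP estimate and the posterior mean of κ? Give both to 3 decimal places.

κ_MAP = 0.333, E[κ|data] = 0.923

Mode = exp(μ − σ²) = exp(-1.10) = 0.333.
Mean = exp(μ + σ²/2) = exp(-0.080) = 0.923.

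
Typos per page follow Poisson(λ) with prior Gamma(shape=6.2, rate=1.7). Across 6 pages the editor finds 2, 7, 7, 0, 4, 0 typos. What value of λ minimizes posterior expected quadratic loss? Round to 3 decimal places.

3.403

Σ counts = 20. Posterior: Gamma(shape = 6.2+20 = 26.2, rate = 1.7+6 = 7.7).
Mode = (α−1)/β = 25.2/7.7 = 3.273.
Mean = α/β = 26.2/7.7 = 3.403.
Quadratic loss ⇒ the optimal estimator is the posterior mean.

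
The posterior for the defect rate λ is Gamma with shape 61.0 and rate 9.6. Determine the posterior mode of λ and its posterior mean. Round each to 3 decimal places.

Mode = (α−1)/β = 60.0/9.6 = 6.250.
Mean = α/β = 61.0/9.6 = 6.354.

posterior mode = 6.250, posterior mean = 6.354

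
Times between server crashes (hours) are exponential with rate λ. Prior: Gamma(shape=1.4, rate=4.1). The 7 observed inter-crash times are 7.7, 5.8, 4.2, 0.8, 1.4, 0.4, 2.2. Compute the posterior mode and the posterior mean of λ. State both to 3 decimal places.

MAP: 0.278. Posterior mean: 0.316.

Σ times = 22.5. Posterior: Gamma(shape = 1.4+7 = 8.4, rate = 4.1+22.5 = 26.6).
Mode = (α−1)/β = 7.4/26.6 = 0.278.
Mean = α/β = 8.4/26.6 = 0.316.
The mean is pulled above the mode by the posterior's right skew.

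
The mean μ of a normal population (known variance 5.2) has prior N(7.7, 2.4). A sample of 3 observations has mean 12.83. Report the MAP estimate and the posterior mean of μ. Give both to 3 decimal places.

μ_MAP = 10.679, E[μ|data] = 10.679

Posterior for μ is Normal. Precision-weighted mean: (1/2.4·7.7 + 3/5.2·12.83) / (1/2.4 + 3/5.2) = 10.679.
A Normal posterior is symmetric, so mode = mean.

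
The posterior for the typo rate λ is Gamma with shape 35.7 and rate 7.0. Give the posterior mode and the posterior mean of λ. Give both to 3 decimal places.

posterior mode = 4.957, posterior mean = 5.100

Mode = (α−1)/β = 34.7/7.0 = 4.957.
Mean = α/β = 35.7/7.0 = 5.100.
Right-skewed posterior ⇒ mode < mean.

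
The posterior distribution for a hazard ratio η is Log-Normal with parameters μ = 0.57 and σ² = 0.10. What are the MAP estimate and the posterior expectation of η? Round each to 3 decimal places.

MAP estimate = 1.600, posterior expectation = 1.859

Mode = exp(μ − σ²) = exp(0.47) = 1.600.
Mean = exp(μ + σ²/2) = exp(0.620) = 1.859.
Mean > mode: the posterior has a right tail.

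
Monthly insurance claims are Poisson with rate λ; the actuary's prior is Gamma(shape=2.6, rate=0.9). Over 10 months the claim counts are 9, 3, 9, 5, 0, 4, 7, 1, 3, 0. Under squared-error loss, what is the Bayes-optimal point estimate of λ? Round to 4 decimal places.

Σ counts = 41. Posterior: Gamma(shape = 2.6+41 = 43.6, rate = 0.9+10 = 10.9).
Mode = (α−1)/β = 42.6/10.9 = 3.9083.
Mean = α/β = 43.6/10.9 = 4.0000.
Squared-error loss ⇒ the optimal estimator is the posterior mean.

4.0000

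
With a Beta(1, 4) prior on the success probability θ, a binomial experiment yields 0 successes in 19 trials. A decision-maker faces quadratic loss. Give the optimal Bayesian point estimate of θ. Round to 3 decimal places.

0.042

Posterior: Beta(1+0, 4+19) = Beta(1, 23).
Since α = 1 ≤ 1 and β > 1, the Beta density is monotone decreasing on [0,1]; the mode is at 0.
Mean = 1/(1+23) = 0.042.
Quadratic loss ⇒ the optimal estimator is the posterior mean.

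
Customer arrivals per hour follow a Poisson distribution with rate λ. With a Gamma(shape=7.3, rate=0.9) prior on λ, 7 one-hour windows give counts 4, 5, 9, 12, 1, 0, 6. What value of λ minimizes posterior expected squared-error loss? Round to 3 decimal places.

5.608

Σ counts = 37. Posterior: Gamma(shape = 7.3+37 = 44.3, rate = 0.9+7 = 7.9).
Mode = (α−1)/β = 43.3/7.9 = 5.481.
Mean = α/β = 44.3/7.9 = 5.608.
Squared-error loss ⇒ the optimal estimator is the posterior mean.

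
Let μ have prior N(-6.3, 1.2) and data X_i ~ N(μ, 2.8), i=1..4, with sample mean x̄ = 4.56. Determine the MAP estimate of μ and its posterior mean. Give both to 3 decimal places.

MAP = 0.559; posterior mean = 0.559

Posterior for μ is Normal. Precision-weighted mean: (1/1.2·-6.3 + 4/2.8·4.56) / (1/1.2 + 4/2.8) = 0.559.
A Normal posterior is symmetric, so mode = mean.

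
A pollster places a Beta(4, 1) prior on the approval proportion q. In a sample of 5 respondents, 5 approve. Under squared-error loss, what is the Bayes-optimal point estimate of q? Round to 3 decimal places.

0.900

Posterior: Beta(4+5, 1+0) = Beta(9, 1).
Since β = 1 ≤ 1 and α > 1, the Beta density is monotone increasing on [0,1]; the mode is at 1.
Mean = 9/(9+1) = 0.900.
Squared-error loss ⇒ the optimal estimator is the posterior mean.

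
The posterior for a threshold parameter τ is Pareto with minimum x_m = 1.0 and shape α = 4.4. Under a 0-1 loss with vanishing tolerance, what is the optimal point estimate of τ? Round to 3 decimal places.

1.000

The Pareto density is strictly decreasing on [x_m, ∞), so the mode is x_m = 1.000.
Mean = α·x_m/(α−1) = 4.4·1.0/3.4 = 1.294.
This is the posterior mode — the MAP estimate.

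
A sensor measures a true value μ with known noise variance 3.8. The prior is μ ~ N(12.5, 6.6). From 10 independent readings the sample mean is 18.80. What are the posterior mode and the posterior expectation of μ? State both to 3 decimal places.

Posterior for μ is Normal. Precision-weighted mean: (1/6.6·12.5 + 10/3.8·18.80) / (1/6.6 + 10/3.8) = 18.457.
A Normal posterior is symmetric, so mode = mean.

MAP = 18.457; posterior mean = 18.457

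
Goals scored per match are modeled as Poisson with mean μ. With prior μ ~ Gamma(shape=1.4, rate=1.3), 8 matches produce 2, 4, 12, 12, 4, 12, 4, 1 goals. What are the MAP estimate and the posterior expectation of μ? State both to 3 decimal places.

Σ counts = 51. Posterior: Gamma(shape = 1.4+51 = 52.4, rate = 1.3+8 = 9.3).
Mode = (α−1)/β = 51.4/9.3 = 5.527.
Mean = α/β = 52.4/9.3 = 5.634.

MAP = 5.527, posterior mean = 5.634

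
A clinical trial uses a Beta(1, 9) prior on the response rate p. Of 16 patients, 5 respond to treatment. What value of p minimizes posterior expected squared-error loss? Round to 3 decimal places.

0.231

Posterior: Beta(1+5, 9+11) = Beta(6, 20).
Mode = (6−1)/(6+20−2) = 5/24 = 0.208.
Mean = 6/(6+20) = 6/26 = 0.231.
Squared-error loss ⇒ the optimal estimator is the posterior mean.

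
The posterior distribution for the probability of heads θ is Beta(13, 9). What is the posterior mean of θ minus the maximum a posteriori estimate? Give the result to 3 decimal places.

Mode = (13−1)/(13+9−2) = 12/20 = 0.600.
Mean = 13/(13+9) = 13/22 = 0.591.
Difference = 0.591 − 0.600 = -0.009.
Left-skewed posterior ⇒ mean < mode.

-0.009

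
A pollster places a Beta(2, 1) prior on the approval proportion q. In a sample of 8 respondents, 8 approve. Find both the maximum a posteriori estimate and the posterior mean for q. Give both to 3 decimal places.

MAP = 1.000; posterior mean = 0.909

Posterior: Beta(2+8, 1+0) = Beta(10, 1).
Since β = 1 ≤ 1 and α > 1, the Beta density is monotone increasing on [0,1]; the mode is at 1.
Mean = 10/(10+1) = 0.909.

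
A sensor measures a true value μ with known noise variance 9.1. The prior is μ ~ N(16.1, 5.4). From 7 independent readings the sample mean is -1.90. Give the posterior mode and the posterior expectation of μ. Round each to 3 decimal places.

posterior mode = 1.593, posterior expectation = 1.593

Posterior for μ is Normal. Precision-weighted mean: (1/5.4·16.1 + 7/9.1·-1.90) / (1/5.4 + 7/9.1) = 1.593.
A Normal posterior is symmetric, so mode = mean.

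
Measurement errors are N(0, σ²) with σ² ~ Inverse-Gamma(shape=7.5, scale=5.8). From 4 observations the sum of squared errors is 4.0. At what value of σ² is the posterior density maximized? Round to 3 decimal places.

Posterior: Inverse-Gamma(shape = 7.5+4/2 = 9.5, scale = 5.8+4.0/2 = 7.8).
Mode = β/(α+1) = 7.8/10.5 = 0.743.
Mean = β/(α−1) = 7.8/8.5 = 0.918.
This is the posterior mode — the MAP estimate.

0.743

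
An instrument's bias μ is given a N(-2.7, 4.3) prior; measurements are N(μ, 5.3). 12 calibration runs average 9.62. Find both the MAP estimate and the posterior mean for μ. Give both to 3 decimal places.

μ_MAP = 8.472, E[μ|data] = 8.472

Posterior for μ is Normal. Precision-weighted mean: (1/4.3·-2.7 + 12/5.3·9.62) / (1/4.3 + 12/5.3) = 8.472.
A Normal posterior is symmetric, so mode = mean.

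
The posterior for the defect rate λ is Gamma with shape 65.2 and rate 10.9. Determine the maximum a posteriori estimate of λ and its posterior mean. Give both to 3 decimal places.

MAP = 5.890; posterior mean = 5.982

Mode = (α−1)/β = 64.2/10.9 = 5.890.
Mean = α/β = 65.2/10.9 = 5.982.
Mean > mode: the posterior has a right tail.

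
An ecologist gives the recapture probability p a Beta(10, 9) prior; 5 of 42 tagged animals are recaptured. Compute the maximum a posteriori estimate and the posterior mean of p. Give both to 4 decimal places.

p_MAP = 0.2373, E[p|data] = 0.2459

Posterior: Beta(10+5, 9+37) = Beta(15, 46).
Mode = (15−1)/(15+46−2) = 14/59 = 0.2373.
Mean = 15/(15+46) = 15/61 = 0.2459.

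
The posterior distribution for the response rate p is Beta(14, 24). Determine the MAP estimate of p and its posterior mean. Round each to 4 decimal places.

MAP = 0.3611; posterior mean = 0.3684

Mode = (14−1)/(14+24−2) = 13/36 = 0.3611.
Mean = 14/(14+24) = 14/38 = 0.3684.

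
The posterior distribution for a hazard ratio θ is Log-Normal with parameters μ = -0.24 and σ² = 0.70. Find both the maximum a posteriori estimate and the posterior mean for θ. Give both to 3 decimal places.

MAP = 0.391; posterior mean = 1.116

Mode = exp(μ − σ²) = exp(-0.94) = 0.391.
Mean = exp(μ + σ²/2) = exp(0.110) = 1.116.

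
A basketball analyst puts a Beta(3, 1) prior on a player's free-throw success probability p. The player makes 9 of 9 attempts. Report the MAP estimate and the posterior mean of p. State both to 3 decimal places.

Posterior: Beta(3+9, 1+0) = Beta(12, 1).
Since β = 1 ≤ 1 and α > 1, the Beta density is monotone increasing on [0,1]; the mode is at 1.
Mean = 12/(12+1) = 0.923.
The posterior is left-skewed, so the mode exceeds the mean.

MAP = 1.000, posterior mean = 0.923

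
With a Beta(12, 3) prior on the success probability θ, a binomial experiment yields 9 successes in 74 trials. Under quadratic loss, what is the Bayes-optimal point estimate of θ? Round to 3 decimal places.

Posterior: Beta(12+9, 3+65) = Beta(21, 68).
Mode = (21−1)/(21+68−2) = 20/87 = 0.230.
Mean = 21/(21+68) = 21/89 = 0.236.
Quadratic loss ⇒ the optimal estimator is the posterior mean.

0.236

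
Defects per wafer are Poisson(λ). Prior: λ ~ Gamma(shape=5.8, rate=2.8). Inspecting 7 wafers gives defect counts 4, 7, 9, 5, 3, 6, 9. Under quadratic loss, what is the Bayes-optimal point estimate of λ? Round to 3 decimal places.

Σ counts = 43. Posterior: Gamma(shape = 5.8+43 = 48.8, rate = 2.8+7 = 9.8).
Mode = (α−1)/β = 47.8/9.8 = 4.878.
Mean = α/β = 48.8/9.8 = 4.980.
Quadratic loss ⇒ the optimal estimator is the posterior mean.

4.980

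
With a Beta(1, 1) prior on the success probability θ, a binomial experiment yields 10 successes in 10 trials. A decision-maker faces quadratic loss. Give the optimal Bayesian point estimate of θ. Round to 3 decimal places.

Posterior: Beta(1+10, 1+0) = Beta(11, 1).
Since β = 1 ≤ 1 and α > 1, the Beta density is monotone increasing on [0,1]; the mode is at 1.
Mean = 11/(11+1) = 0.917.
Quadratic loss ⇒ the optimal estimator is the posterior mean.

0.917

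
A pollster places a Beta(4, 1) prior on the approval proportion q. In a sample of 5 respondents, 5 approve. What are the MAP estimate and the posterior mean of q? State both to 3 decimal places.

q_MAP = 1.000, E[q|data] = 0.900

Posterior: Beta(4+5, 1+0) = Beta(9, 1).
Since β = 1 ≤ 1 and α > 1, the Beta density is monotone increasing on [0,1]; the mode is at 1.
Mean = 9/(9+1) = 0.900.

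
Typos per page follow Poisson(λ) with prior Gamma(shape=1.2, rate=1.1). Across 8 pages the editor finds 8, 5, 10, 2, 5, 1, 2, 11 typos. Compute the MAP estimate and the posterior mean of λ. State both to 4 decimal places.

MAP = 4.8571; posterior mean = 4.9670

Σ counts = 44. Posterior: Gamma(shape = 1.2+44 = 45.2, rate = 1.1+8 = 9.1).
Mode = (α−1)/β = 44.2/9.1 = 4.8571.
Mean = α/β = 45.2/9.1 = 4.9670.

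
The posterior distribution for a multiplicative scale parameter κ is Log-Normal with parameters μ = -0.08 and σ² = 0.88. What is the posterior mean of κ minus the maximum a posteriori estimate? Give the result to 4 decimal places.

Mode = exp(μ − σ²) = exp(-0.96) = 0.3829.
Mean = exp(μ + σ²/2) = exp(0.360) = 1.4333.
Difference = 1.4333 − 0.3829 = 1.0504.

1.0504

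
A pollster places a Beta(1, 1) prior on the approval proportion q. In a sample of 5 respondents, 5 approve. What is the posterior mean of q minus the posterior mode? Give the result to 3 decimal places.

-0.143

Posterior: Beta(1+5, 1+0) = Beta(6, 1).
Since β = 1 ≤ 1 and α > 1, the Beta density is monotone increasing on [0,1]; the mode is at 1.
Mean = 6/(6+1) = 0.857.
Difference = 0.857 − 1.000 = -0.143.
Left-skewed posterior ⇒ mean < mode.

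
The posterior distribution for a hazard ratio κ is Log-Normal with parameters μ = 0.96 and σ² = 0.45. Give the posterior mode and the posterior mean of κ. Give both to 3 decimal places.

κ_MAP = 1.665, E[κ|data] = 3.271

Mode = exp(μ − σ²) = exp(0.51) = 1.665.
Mean = exp(μ + σ²/2) = exp(1.185) = 3.271.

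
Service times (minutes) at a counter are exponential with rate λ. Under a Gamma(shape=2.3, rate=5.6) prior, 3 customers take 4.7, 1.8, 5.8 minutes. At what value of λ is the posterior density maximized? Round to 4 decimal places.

0.2402

Σ times = 12.3. Posterior: Gamma(shape = 2.3+3 = 5.3, rate = 5.6+12.3 = 17.9).
Mode = (α−1)/β = 4.3/17.9 = 0.2402.
Mean = α/β = 5.3/17.9 = 0.2961.
This is the posterior mode — the MAP estimate.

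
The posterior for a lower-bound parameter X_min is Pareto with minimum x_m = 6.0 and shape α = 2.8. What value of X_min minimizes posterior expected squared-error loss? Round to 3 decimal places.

The Pareto density is strictly decreasing on [x_m, ∞), so the mode is x_m = 6.000.
Mean = α·x_m/(α−1) = 2.8·6.0/1.8 = 9.333.
Squared-error loss ⇒ the optimal estimator is the posterior mean.

9.333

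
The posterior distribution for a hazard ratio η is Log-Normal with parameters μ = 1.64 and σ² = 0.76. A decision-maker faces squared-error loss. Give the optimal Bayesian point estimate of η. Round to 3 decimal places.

7.538

Mode = exp(μ − σ²) = exp(0.88) = 2.411.
Mean = exp(μ + σ²/2) = exp(2.020) = 7.538.
Squared-error loss ⇒ the optimal estimator is the posterior mean.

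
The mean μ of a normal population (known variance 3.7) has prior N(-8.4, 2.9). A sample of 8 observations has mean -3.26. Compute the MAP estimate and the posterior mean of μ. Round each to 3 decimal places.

Posterior for μ is Normal. Precision-weighted mean: (1/2.9·-8.4 + 8/3.7·-3.26) / (1/2.9 + 8/3.7) = -3.967.
A Normal posterior is symmetric, so mode = mean.

MAP estimate = -3.967, posterior mean = -3.967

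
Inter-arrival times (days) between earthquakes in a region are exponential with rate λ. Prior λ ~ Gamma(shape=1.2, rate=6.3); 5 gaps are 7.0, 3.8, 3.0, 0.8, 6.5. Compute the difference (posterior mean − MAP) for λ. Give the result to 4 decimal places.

0.0365

Σ times = 21.1. Posterior: Gamma(shape = 1.2+5 = 6.2, rate = 6.3+21.1 = 27.4).
Mode = (α−1)/β = 5.2/27.4 = 0.1898.
Mean = α/β = 6.2/27.4 = 0.2263.
Difference = 0.2263 − 0.1898 = 0.0365.
The mean is pulled above the mode by the posterior's right skew.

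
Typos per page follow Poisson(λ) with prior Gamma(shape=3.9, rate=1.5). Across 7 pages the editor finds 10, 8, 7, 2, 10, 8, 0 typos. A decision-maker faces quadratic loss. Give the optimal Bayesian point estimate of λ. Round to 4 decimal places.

5.7529

Σ counts = 45. Posterior: Gamma(shape = 3.9+45 = 48.9, rate = 1.5+7 = 8.5).
Mode = (α−1)/β = 47.9/8.5 = 5.6353.
Mean = α/β = 48.9/8.5 = 5.7529.
Quadratic loss ⇒ the optimal estimator is the posterior mean.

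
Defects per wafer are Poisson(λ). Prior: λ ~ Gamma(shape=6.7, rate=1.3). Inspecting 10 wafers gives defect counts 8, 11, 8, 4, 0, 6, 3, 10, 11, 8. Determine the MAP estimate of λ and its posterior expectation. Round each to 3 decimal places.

Σ counts = 69. Posterior: Gamma(shape = 6.7+69 = 75.7, rate = 1.3+10 = 11.3).
Mode = (α−1)/β = 74.7/11.3 = 6.611.
Mean = α/β = 75.7/11.3 = 6.699.
The posterior is right-skewed, so the mean exceeds the mode.

MAP = 6.611, posterior mean = 6.699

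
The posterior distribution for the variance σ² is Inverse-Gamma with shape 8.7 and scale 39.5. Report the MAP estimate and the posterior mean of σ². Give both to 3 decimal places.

MAP = 4.072; posterior mean = 5.130

Mode = β/(α+1) = 39.5/9.7 = 4.072.
Mean = β/(α−1) = 39.5/7.7 = 5.130.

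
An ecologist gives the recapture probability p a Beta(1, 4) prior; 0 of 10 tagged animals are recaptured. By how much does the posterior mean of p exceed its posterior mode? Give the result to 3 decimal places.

0.067

Posterior: Beta(1+0, 4+10) = Beta(1, 14).
Since α = 1 ≤ 1 and β > 1, the Beta density is monotone decreasing on [0,1]; the mode is at 0.
Mean = 1/(1+14) = 0.067.
Difference = 0.067 − 0.000 = 0.067.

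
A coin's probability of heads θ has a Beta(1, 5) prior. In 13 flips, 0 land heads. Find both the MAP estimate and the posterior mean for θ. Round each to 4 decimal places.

Posterior: Beta(1+0, 5+13) = Beta(1, 18).
Since α = 1 ≤ 1 and β > 1, the Beta density is monotone decreasing on [0,1]; the mode is at 0.
Mean = 1/(1+18) = 0.0526.

MAP: 0.0000. Posterior mean: 0.0526.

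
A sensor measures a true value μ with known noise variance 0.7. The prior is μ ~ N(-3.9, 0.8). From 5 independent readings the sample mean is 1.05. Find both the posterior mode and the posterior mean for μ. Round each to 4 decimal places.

posterior mode = 0.3128, posterior mean = 0.3128

Posterior for μ is Normal. Precision-weighted mean: (1/0.8·-3.9 + 5/0.7·1.05) / (1/0.8 + 5/0.7) = 0.3128.
A Normal posterior is symmetric, so mode = mean.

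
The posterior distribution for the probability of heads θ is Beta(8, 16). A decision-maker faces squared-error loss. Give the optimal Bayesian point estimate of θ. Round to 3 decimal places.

0.333

Mode = (8−1)/(8+16−2) = 7/22 = 0.318.
Mean = 8/(8+16) = 8/24 = 0.333.
Squared-error loss ⇒ the optimal estimator is the posterior mean.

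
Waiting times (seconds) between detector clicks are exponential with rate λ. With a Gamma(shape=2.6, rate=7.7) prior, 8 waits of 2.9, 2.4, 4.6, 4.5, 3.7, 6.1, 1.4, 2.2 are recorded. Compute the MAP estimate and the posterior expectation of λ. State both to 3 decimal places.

Σ times = 27.8. Posterior: Gamma(shape = 2.6+8 = 10.6, rate = 7.7+27.8 = 35.5).
Mode = (α−1)/β = 9.6/35.5 = 0.270.
Mean = α/β = 10.6/35.5 = 0.299.
Right-skewed posterior ⇒ mode < mean.

MAP: 0.270. Posterior mean: 0.299.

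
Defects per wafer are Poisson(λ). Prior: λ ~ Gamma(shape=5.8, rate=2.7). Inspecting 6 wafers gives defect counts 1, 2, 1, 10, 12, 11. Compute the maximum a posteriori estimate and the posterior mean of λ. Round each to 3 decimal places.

λ_MAP = 4.805, E[λ|data] = 4.920

Σ counts = 37. Posterior: Gamma(shape = 5.8+37 = 42.8, rate = 2.7+6 = 8.7).
Mode = (α−1)/β = 41.8/8.7 = 4.805.
Mean = α/β = 42.8/8.7 = 4.920.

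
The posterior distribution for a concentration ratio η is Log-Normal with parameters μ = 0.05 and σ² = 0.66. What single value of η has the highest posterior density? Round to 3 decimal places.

0.543

Mode = exp(μ − σ²) = exp(-0.61) = 0.543.
Mean = exp(μ + σ²/2) = exp(0.380) = 1.462.
This is the posterior mode — the MAP estimate.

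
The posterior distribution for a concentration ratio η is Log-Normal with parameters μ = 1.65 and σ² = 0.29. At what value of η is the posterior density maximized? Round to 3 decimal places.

Mode = exp(μ − σ²) = exp(1.36) = 3.896.
Mean = exp(μ + σ²/2) = exp(1.795) = 6.019.
This is the posterior mode — the MAP estimate.

3.896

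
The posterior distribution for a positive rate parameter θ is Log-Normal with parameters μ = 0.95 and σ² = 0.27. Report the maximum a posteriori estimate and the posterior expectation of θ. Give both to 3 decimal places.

MAP = 1.974, posterior mean = 2.959

Mode = exp(μ − σ²) = exp(0.68) = 1.974.
Mean = exp(μ + σ²/2) = exp(1.085) = 2.959.
The posterior is right-skewed, so the mean exceeds the mode.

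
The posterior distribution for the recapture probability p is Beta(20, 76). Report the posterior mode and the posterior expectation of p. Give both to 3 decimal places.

MAP: 0.202. Posterior mean: 0.208.

Mode = (20−1)/(20+76−2) = 19/94 = 0.202.
Mean = 20/(20+76) = 20/96 = 0.208.
Right-skewed posterior ⇒ mode < mean.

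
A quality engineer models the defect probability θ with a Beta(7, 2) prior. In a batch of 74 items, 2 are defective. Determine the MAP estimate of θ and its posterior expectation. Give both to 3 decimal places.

MAP estimate = 0.099, posterior expectation = 0.108

Posterior: Beta(7+2, 2+72) = Beta(9, 74).
Mode = (9−1)/(9+74−2) = 8/81 = 0.099.
Mean = 9/(9+74) = 9/83 = 0.108.
The posterior is right-skewed, so the mean exceeds the mode.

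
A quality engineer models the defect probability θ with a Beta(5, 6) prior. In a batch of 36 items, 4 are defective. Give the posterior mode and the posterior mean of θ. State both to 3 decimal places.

Posterior: Beta(5+4, 6+32) = Beta(9, 38).
Mode = (9−1)/(9+38−2) = 8/45 = 0.178.
Mean = 9/(9+38) = 9/47 = 0.191.
Right-skewed posterior ⇒ mode < mean.

MAP: 0.178. Posterior mean: 0.191.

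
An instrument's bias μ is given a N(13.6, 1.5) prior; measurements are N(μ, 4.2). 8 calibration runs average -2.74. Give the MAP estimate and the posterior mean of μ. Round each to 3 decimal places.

Posterior for μ is Normal. Precision-weighted mean: (1/1.5·13.6 + 8/4.2·-2.74) / (1/1.5 + 8/4.2) = 1.496.
A Normal posterior is symmetric, so mode = mean.

MAP estimate = 1.496, posterior mean = 1.496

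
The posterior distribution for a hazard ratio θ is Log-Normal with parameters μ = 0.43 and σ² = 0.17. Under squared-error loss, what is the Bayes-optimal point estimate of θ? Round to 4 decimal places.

1.6736

Mode = exp(μ − σ²) = exp(0.26) = 1.2969.
Mean = exp(μ + σ²/2) = exp(0.515) = 1.6736.
Squared-error loss ⇒ the optimal estimator is the posterior mean.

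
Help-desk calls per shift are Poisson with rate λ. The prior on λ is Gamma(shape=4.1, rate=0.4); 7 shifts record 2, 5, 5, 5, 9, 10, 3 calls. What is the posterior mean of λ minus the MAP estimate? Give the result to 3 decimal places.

Σ counts = 39. Posterior: Gamma(shape = 4.1+39 = 43.1, rate = 0.4+7 = 7.4).
Mode = (α−1)/β = 42.1/7.4 = 5.689.
Mean = α/β = 43.1/7.4 = 5.824.
Difference = 5.824 − 5.689 = 0.135.

0.135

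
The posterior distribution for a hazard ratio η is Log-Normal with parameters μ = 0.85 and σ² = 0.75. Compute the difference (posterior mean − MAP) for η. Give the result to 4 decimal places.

2.2990

Mode = exp(μ − σ²) = exp(0.10) = 1.1052.
Mean = exp(μ + σ²/2) = exp(1.225) = 3.4042.
Difference = 3.4042 − 1.1052 = 2.2990.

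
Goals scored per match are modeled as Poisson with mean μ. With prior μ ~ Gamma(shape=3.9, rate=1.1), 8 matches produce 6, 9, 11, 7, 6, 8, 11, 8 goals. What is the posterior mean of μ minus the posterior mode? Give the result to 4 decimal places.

Σ counts = 66. Posterior: Gamma(shape = 3.9+66 = 69.9, rate = 1.1+8 = 9.1).
Mode = (α−1)/β = 68.9/9.1 = 7.5714.
Mean = α/β = 69.9/9.1 = 7.6813.
Difference = 7.6813 − 7.5714 = 0.1099.

0.1099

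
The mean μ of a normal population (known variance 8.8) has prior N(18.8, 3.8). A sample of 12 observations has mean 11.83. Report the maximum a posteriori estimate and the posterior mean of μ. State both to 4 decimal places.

MAP = 12.9575, posterior mean = 12.9575

Posterior for μ is Normal. Precision-weighted mean: (1/3.8·18.8 + 12/8.8·11.83) / (1/3.8 + 12/8.8) = 12.9575.
A Normal posterior is symmetric, so mode = mean.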